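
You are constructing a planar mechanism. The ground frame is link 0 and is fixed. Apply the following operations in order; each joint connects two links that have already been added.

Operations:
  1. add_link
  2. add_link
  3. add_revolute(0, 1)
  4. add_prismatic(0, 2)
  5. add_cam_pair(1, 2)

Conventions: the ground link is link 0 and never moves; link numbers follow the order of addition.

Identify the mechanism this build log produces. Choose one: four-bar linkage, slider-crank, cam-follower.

links: 3 (incl. ground); joints: 1 revolute, 1 prismatic, 1 higher (cam) pair, forming one closed loop
3 links, revolute + prismatic + higher pair in one loop → cam-follower

cam-follower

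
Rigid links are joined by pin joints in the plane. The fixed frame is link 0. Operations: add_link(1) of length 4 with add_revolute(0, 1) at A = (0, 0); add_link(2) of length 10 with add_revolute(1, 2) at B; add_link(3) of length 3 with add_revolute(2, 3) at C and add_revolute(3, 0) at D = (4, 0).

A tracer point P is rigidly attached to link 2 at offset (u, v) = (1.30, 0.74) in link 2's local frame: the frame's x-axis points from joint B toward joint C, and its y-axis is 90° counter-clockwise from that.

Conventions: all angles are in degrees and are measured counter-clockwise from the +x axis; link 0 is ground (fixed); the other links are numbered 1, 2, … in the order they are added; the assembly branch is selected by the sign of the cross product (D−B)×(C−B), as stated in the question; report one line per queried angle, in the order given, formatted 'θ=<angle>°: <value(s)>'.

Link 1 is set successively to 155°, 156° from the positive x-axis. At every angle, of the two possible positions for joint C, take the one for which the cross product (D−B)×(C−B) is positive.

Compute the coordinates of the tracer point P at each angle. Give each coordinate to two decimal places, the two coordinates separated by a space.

A=(0,0), D=(4.00,0)
θ=155°: B = A + 4.00·(cos155°, sin155°) = (-3.6252, 1.6905)
θ=155°: |BD| = 7.8104
θ=155°: circle(B,10.00) ∩ circle(D,3.00): a=9.7308, h=2.3048
θ=155°:   candidates: C₊=(6.3737,1.8345) cross=18.001; C₋=(5.3760,-2.6658) cross=-18.001
θ=155°:   branch + wants cross > 0 → take C=(6.3737,1.8345) (cross=18.001)
θ=155°: ex = (C−B)/|BC| = (0.9999,0.0144); ey = (-0.0144,0.9999)
θ=155°: P = B + 1.30·ex + 0.74·ey = (-2.3360,2.4491)
θ=156°: B = A + 4.00·(cos156°, sin156°) = (-3.6542, 1.6269)
θ=156°: |BD| = 7.8252
θ=156°: circle(B,10.00) ∩ circle(D,3.00): a=9.7272, h=2.3200
θ=156°:   candidates: C₊=(6.3428,1.8739) cross=18.155; C₋=(5.3780,-2.6648) cross=-18.155
θ=156°:   branch + wants cross > 0 → take C=(6.3428,1.8739) (cross=18.155)
θ=156°: ex = (C−B)/|BC| = (0.9997,0.0247); ey = (-0.0247,0.9997)
θ=156°: P = B + 1.30·ex + 0.74·ey = (-2.3729,2.3988)

θ=155°: -2.34 2.45
θ=156°: -2.37 2.40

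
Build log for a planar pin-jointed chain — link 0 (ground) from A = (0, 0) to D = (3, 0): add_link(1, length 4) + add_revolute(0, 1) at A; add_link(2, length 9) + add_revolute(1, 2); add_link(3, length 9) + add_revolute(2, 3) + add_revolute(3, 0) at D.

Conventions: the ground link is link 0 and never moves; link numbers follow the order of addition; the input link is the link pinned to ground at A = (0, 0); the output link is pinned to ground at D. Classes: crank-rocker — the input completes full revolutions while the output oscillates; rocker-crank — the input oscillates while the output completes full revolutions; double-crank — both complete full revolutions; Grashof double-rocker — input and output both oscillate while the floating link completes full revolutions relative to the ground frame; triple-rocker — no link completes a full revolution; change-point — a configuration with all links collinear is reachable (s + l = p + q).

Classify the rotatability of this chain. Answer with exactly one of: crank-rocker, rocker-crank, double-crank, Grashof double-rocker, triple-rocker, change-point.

lengths: ground=3, input=4, coupler=9, output=9
sorted: s=3 (shortest), l=9 (longest), p+q=13
s + l = 12 vs p + q = 13
s + l < p + q (Grashof) with shortest = ground link → double-crank

double-crank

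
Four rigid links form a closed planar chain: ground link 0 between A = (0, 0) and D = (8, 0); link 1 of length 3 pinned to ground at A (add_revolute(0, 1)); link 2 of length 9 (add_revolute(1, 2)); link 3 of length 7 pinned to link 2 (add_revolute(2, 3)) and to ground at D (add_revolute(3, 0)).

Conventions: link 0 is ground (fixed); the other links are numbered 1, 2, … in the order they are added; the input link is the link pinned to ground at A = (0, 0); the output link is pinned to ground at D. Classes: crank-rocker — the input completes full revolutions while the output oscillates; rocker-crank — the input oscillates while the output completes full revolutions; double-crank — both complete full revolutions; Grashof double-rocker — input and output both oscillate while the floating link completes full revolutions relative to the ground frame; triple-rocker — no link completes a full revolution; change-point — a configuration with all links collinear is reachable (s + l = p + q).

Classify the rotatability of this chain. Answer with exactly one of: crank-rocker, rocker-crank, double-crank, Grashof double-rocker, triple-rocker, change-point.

lengths: ground=8, input=3, coupler=9, output=7
sorted: s=3 (shortest), l=9 (longest), p+q=15
s + l = 12 vs p + q = 15
s + l < p + q (Grashof) with shortest = input link → crank-rocker

crank-rocker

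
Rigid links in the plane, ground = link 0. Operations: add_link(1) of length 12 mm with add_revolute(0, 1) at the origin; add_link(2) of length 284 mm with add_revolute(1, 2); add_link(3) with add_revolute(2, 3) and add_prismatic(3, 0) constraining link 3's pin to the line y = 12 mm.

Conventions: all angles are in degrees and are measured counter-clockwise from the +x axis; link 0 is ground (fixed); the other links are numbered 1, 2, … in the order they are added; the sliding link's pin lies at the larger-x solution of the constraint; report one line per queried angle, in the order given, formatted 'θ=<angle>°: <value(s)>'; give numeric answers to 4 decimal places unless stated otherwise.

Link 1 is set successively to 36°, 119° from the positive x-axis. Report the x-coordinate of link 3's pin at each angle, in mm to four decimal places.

geometry: r = 12 mm, L = 284 mm, e = 12 mm
θ=36°: crank pin P = (r cos θ, r sin θ) = (9.708204, 7.053423)
θ=36°: h = r sin θ − e = 7.053423 − 12 = -4.946577
θ=36°: x = r cos θ + √(L² − h²) = 9.708204 + 283.956918 = 293.665122
θ=119°: crank pin P = (r cos θ, r sin θ) = (-5.817715, 10.495436)
θ=119°: h = r sin θ − e = 10.495436 − 12 = -1.504564
θ=119°: x = r cos θ + √(L² − h²) = -5.817715 + 283.996015 = 278.178299

θ=36°: 293.6651
θ=119°: 278.1783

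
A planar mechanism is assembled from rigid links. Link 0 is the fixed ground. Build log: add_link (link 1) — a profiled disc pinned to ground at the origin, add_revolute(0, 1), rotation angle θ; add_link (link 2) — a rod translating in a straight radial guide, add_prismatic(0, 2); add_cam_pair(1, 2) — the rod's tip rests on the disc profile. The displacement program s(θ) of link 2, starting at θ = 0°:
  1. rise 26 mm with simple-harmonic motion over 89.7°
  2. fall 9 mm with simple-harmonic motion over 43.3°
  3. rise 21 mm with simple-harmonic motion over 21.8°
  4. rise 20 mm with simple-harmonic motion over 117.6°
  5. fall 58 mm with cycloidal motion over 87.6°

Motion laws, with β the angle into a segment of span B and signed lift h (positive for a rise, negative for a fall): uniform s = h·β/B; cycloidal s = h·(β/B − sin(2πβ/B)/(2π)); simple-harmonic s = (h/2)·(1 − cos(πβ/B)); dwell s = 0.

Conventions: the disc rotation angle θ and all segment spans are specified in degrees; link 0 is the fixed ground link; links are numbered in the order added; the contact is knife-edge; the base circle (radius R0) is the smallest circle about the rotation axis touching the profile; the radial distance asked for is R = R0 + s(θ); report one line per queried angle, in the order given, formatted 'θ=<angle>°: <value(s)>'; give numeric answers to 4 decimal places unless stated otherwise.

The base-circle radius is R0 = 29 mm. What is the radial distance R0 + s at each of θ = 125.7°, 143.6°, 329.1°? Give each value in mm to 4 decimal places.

seg 1 [0°–89.7°] simple-harmonic, h=26: full span → s += 26 → s = 26.0000
seg 2 [89.7°–133°] simple-harmonic, h=-9: θ=125.7° here. β=36, B=43.3. -9/2·(1 − cos(π·0.8314)) = -8.3834 → s = 17.6166
seg 2 [89.7°–133°] simple-harmonic, h=-9: full span → s += -9 → s = 17.0000
seg 3 [133°–154.8°] simple-harmonic, h=21: θ=143.6° here. β=10.6, B=21.8. 21/2·(1 − cos(π·0.4862)) = 10.0462 → s = 27.0462
seg 3 [133°–154.8°] simple-harmonic, h=21: full span → s += 21 → s = 38.0000
seg 4 [154.8°–272.4°] simple-harmonic, h=20: full span → s += 20 → s = 58.0000
seg 5 [272.4°–360°] cycloidal, h=-58: θ=329.1° here. β=56.7, B=87.6. -58·(0.6473 − sin(2π·0.6473)/(2π)) = -44.9146 → s = 13.0854
θ=125.7°: R = R0 + s = 29 + 17.6166 = 46.6166
θ=143.6°: R = R0 + s = 29 + 27.0462 = 56.0462
θ=329.1°: R = R0 + s = 29 + 13.0854 = 42.0854

θ=125.7°: 46.6166
θ=143.6°: 56.0462
θ=329.1°: 42.0854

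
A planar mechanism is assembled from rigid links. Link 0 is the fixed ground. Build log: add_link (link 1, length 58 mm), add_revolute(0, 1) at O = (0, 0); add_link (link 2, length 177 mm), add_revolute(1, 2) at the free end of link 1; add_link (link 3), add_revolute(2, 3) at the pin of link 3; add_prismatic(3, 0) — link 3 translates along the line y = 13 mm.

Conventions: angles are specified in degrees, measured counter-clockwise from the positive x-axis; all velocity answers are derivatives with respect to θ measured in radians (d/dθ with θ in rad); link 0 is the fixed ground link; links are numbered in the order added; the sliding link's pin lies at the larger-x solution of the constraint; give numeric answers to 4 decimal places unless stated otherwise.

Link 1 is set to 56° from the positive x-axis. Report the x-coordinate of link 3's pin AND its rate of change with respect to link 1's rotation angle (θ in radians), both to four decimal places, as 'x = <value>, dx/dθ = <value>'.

geometry: r = 58 mm, L = 177 mm, e = 13 mm
crank pin P = (r cos θ, r sin θ) = (32.433188, 48.084179)
h = r sin θ − e = 48.084179 − 13 = 35.084179
x = r cos θ + √(L² − h²) = 32.433188 + 173.488041 = 205.921229
dx/dθ = −r sin θ − h·r cos θ/√(L² − h²) (θ in radians; h = 35.084179) = -54.643085

x = 205.9212, dx/dθ = -54.6431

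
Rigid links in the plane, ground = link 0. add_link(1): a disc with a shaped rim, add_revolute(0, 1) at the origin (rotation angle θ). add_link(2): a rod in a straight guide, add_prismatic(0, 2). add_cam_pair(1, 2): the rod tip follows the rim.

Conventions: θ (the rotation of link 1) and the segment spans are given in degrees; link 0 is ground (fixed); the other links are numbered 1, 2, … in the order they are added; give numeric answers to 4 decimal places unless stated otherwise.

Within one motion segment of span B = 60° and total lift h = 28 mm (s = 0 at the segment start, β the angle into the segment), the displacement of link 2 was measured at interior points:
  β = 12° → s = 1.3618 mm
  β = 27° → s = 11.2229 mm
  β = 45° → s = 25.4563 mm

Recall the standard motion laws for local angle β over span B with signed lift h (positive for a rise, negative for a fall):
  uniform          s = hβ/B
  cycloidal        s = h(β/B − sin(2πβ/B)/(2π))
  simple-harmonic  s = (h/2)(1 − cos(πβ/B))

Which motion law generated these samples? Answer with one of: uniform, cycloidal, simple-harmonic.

candidates at β/B = r: uniform s = h·r (linear in β); cycloidal s = h·(r − sin(2πr)/(2π)); simple-harmonic s = (h/2)(1 − cos(πr))
β=12°: printed 1.3618 | uniform 5.6000, cycloidal 1.3618, simple-harmonic 2.6738
β=27°: printed 11.2229 | uniform 12.6000, cycloidal 11.2229, simple-harmonic 11.8099
β=45°: printed 25.4563 | uniform 21.0000, cycloidal 25.4563, simple-harmonic 23.8995
only one law matches every sample → cycloidal

cycloidal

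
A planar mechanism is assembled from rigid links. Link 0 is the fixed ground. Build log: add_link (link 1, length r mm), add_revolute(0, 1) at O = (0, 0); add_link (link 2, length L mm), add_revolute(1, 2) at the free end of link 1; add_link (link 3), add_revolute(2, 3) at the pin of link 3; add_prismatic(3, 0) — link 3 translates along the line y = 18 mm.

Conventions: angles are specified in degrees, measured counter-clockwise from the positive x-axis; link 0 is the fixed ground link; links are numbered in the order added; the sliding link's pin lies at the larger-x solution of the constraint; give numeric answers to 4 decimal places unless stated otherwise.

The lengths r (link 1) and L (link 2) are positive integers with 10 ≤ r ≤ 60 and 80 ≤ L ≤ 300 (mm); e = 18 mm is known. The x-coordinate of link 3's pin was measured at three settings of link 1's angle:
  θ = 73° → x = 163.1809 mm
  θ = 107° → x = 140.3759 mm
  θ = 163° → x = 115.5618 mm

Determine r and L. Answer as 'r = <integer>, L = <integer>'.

constraint per measurement: (x − r cos θ)² + (r sin θ − e)² = L²
subtracting the θ₁ and θ₂ equations cancels the r² and L² terms:
r = (x₁² − x₂²) / (2[(x₁cos θ₁ + e sin θ₁) − (x₂cos θ₂ + e sin θ₂)]) = 39.0000 → r = 39
L² = (x₁ − r cos θ₁)² + (r sin θ₁ − e)² = 23409.0150 → L = 153.0000 → L = 153
check at θ₃=163°: x = 115.5618 (printed 115.5618) ✓

r = 39, L = 153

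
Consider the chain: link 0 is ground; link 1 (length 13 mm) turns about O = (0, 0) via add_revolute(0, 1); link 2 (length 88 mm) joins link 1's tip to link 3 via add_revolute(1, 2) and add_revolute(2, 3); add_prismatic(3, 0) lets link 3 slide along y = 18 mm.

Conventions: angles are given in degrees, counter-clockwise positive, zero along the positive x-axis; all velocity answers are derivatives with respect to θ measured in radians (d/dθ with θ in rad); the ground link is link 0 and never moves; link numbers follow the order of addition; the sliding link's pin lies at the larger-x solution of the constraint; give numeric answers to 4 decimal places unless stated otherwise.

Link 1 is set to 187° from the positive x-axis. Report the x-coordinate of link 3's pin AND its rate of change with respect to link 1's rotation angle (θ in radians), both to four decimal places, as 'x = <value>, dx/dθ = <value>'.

geometry: r = 13 mm, L = 88 mm, e = 18 mm
crank pin P = (r cos θ, r sin θ) = (-12.903100, -1.584301)
h = r sin θ − e = -1.584301 − 18 = -19.584301
x = r cos θ + √(L² − h²) = -12.903100 + 85.793095 = 72.889995
dx/dθ = −r sin θ − h·r cos θ/√(L² − h²) (θ in radians; h = -19.584301) = -1.361136

x = 72.8900, dx/dθ = -1.3611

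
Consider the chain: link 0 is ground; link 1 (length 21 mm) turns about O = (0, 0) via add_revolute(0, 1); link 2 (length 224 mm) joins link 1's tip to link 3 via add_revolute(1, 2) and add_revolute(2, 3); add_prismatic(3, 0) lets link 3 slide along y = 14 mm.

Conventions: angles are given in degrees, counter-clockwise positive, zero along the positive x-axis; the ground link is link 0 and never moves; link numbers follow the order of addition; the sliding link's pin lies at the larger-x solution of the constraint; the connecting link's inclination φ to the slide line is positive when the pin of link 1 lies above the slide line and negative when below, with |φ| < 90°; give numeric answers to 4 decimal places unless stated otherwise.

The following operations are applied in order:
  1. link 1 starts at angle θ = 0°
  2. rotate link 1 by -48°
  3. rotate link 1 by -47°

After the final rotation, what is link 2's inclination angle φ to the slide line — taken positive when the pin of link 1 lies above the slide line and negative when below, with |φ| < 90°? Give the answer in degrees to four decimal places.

geometry: r = 21 mm, L = 224 mm, e = 14 mm; θ starts at 0°
rotate link 1 by -48°: θ ← 0° -48° = -48°
rotate link 1 by -47°: θ ← -48° -47° = -95°
h = r sin θ − e = -20.920089 − 14 = -34.920089
sin φ = h / L = -34.920089 / 224 = -0.15589325
φ = arcsin(-0.15589325) = -8.968606°

-8.9686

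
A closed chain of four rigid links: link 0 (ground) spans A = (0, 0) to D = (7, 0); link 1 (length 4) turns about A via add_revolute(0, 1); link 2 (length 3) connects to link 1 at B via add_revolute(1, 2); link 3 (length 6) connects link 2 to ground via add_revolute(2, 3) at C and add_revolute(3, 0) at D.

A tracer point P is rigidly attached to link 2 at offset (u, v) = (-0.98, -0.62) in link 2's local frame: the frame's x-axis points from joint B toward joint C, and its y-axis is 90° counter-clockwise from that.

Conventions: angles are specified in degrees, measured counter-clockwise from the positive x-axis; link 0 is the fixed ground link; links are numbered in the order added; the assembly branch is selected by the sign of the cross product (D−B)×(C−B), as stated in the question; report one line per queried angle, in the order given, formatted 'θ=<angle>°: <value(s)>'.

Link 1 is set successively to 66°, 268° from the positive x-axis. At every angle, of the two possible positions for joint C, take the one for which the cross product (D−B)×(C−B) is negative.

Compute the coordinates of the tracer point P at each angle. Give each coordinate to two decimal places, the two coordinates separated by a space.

A=(0,0), D=(7.00,0)
θ=66°: B = A + 4.00·(cos66°, sin66°) = (1.6269, 3.6542)
θ=66°: |BD| = 6.4979
θ=66°: circle(B,3.00) ∩ circle(D,6.00): a=1.1714, h=2.7619
θ=66°:   candidates: C₊=(4.1487,5.2792) cross=17.946; C₋=(1.0424,0.7117) cross=-17.946
θ=66°:   branch - wants cross < 0 → take C=(1.0424,0.7117) (cross=-17.946)
θ=66°: ex = (C−B)/|BC| = (-0.1949,-0.9808); ey = (0.9808,-0.1949)
θ=66°: P = B + -0.98·ex + -0.62·ey = (1.2098,4.7362)
θ=268°: B = A + 4.00·(cos268°, sin268°) = (-0.1396, -3.9976)
θ=268°: |BD| = 8.1826
θ=268°: circle(B,3.00) ∩ circle(D,6.00): a=2.4414, h=1.7434
θ=268°:   candidates: C₊=(1.1389,-1.2836) cross=14.265; C₋=(2.8424,-4.3260) cross=-14.265
θ=268°:   branch - wants cross < 0 → take C=(2.8424,-4.3260) (cross=-14.265)
θ=268°: ex = (C−B)/|BC| = (0.9940,-0.1095); ey = (0.1095,0.9940)
θ=268°: P = B + -0.98·ex + -0.62·ey = (-1.1816,-4.5066)

θ=66°: 1.21 4.74
θ=268°: -1.18 -4.51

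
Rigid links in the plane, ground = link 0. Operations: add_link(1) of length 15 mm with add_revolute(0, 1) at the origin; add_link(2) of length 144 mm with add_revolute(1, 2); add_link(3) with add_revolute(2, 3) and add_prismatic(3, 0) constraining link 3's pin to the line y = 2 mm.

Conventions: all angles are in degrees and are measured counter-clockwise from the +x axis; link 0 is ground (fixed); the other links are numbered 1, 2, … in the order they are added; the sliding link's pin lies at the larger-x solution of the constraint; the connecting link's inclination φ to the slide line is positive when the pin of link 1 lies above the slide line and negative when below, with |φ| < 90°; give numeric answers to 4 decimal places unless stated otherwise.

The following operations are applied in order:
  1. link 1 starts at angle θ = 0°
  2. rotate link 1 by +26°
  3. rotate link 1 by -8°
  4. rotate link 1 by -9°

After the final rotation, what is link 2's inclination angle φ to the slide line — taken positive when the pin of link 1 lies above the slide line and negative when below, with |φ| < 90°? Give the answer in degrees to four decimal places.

geometry: r = 15 mm, L = 144 mm, e = 2 mm; θ starts at 0°
rotate link 1 by +26°: θ ← 0° +26° = 26°
rotate link 1 by -8°: θ ← 26° -8° = 18°
rotate link 1 by -9°: θ ← 18° -9° = 9°
h = r sin θ − e = 2.346517 − 2 = 0.346517
sin φ = h / L = 0.346517 / 144 = 0.00240637
φ = arcsin(0.00240637) = 0.137875°

0.1379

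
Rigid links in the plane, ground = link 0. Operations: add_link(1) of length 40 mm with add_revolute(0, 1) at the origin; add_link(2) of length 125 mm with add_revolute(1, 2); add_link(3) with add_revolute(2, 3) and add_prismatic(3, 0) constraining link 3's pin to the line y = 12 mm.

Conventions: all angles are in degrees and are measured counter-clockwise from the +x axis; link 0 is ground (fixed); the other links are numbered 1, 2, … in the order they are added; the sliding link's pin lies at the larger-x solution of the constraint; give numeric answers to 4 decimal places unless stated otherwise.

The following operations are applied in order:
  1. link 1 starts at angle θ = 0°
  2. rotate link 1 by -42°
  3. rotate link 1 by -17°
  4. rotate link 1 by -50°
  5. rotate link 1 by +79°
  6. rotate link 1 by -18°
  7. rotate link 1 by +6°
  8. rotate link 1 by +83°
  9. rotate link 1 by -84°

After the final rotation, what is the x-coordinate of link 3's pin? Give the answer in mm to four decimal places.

geometry: r = 40 mm, L = 125 mm, e = 12 mm; θ starts at 0°
rotate link 1 by -42°: θ ← 0° -42° = -42°
rotate link 1 by -17°: θ ← -42° -17° = -59°
rotate link 1 by -50°: θ ← -59° -50° = -109°
rotate link 1 by +79°: θ ← -109° +79° = -30°
rotate link 1 by -18°: θ ← -30° -18° = -48°
rotate link 1 by +6°: θ ← -48° +6° = -42°
rotate link 1 by +83°: θ ← -42° +83° = 41°
rotate link 1 by -84°: θ ← 41° -84° = -43°
crank pin P = (r cos θ, r sin θ) = (29.254148, -27.279934)
h = r sin θ − e = -27.279934 − 12 = -39.279934
x = r cos θ + √(L² − h²) = 29.254148 + 118.667969 = 147.922117

147.9221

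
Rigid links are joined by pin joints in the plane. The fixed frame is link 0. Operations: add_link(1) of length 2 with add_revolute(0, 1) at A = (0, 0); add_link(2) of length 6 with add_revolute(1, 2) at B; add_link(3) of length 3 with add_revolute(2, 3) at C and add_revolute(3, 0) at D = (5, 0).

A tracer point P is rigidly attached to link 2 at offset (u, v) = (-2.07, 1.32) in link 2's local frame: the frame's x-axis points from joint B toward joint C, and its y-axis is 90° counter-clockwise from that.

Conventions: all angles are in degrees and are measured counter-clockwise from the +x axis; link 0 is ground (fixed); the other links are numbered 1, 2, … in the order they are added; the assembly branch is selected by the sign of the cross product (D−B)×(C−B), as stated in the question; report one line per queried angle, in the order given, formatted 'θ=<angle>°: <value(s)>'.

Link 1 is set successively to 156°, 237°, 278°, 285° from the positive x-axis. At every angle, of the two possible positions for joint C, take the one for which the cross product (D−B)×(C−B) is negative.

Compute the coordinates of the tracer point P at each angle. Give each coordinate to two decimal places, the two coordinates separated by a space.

A=(0,0), D=(5.00,0)
θ=156°: B = A + 2.00·(cos156°, sin156°) = (-1.8271, 0.8135)
θ=156°: |BD| = 6.8754
θ=156°: circle(B,6.00) ∩ circle(D,3.00): a=5.4012, h=2.6128
θ=156°:   candidates: C₊=(3.8453,2.7689) cross=17.964; C₋=(3.2270,-2.4201) cross=-17.964
θ=156°:   branch - wants cross < 0 → take C=(3.2270,-2.4201) (cross=-17.964)
θ=156°: ex = (C−B)/|BC| = (0.8424,-0.5389); ey = (0.5389,0.8424)
θ=156°: P = B + -2.07·ex + 1.32·ey = (-2.8594,3.0409)
θ=237°: B = A + 2.00·(cos237°, sin237°) = (-1.0893, -1.6773)
θ=237°: |BD| = 6.3161
θ=237°: circle(B,6.00) ∩ circle(D,3.00): a=5.2954, h=2.8210
θ=237°:   candidates: C₊=(3.2668,2.4487) cross=17.818; C₋=(4.7652,-2.9908) cross=-17.818
θ=237°:   branch - wants cross < 0 → take C=(4.7652,-2.9908) (cross=-17.818)
θ=237°: ex = (C−B)/|BC| = (0.9757,-0.2189); ey = (0.2189,0.9757)
θ=237°: P = B + -2.07·ex + 1.32·ey = (-2.8201,0.0638)
θ=278°: B = A + 2.00·(cos278°, sin278°) = (0.2783, -1.9805)
θ=278°: |BD| = 5.1202
θ=278°: circle(B,6.00) ∩ circle(D,3.00): a=5.1967, h=2.9990
θ=278°:   candidates: C₊=(3.9105,2.7952) cross=15.356; C₋=(6.2306,-2.7360) cross=-15.356
θ=278°:   branch - wants cross < 0 → take C=(6.2306,-2.7360) (cross=-15.356)
θ=278°: ex = (C−B)/|BC| = (0.9920,-0.1259); ey = (0.1259,0.9920)
θ=278°: P = B + -2.07·ex + 1.32·ey = (-1.6090,-0.4104)
θ=285°: B = A + 2.00·(cos285°, sin285°) = (0.5176, -1.9319)
θ=285°: |BD| = 4.8809
θ=285°: circle(B,6.00) ∩ circle(D,3.00): a=5.2063, h=2.9823
θ=285°:   candidates: C₊=(4.1184,2.8676) cross=14.556; C₋=(6.4792,-2.6100) cross=-14.556
θ=285°:   branch - wants cross < 0 → take C=(6.4792,-2.6100) (cross=-14.556)
θ=285°: ex = (C−B)/|BC| = (0.9936,-0.1130); ey = (0.1130,0.9936)
θ=285°: P = B + -2.07·ex + 1.32·ey = (-1.3899,-0.3864)

θ=156°: -2.86 3.04
θ=237°: -2.82 0.06
θ=278°: -1.61 -0.41
θ=285°: -1.39 -0.39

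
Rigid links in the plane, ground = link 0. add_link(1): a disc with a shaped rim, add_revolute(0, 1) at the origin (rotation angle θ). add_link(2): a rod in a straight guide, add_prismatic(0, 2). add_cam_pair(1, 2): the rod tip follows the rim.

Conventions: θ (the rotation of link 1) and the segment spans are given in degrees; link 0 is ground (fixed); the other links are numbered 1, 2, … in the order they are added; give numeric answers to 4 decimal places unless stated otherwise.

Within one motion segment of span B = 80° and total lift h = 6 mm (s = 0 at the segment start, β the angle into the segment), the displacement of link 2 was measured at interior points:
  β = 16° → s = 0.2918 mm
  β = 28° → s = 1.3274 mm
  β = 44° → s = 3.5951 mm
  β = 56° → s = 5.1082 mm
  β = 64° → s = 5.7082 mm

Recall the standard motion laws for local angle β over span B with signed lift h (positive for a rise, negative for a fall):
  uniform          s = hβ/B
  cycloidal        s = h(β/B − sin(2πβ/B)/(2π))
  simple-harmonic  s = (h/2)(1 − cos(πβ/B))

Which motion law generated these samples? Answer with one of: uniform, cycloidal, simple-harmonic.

candidates at β/B = r: uniform s = h·r (linear in β); cycloidal s = h·(r − sin(2πr)/(2π)); simple-harmonic s = (h/2)(1 − cos(πr))
β=16°: printed 0.2918 | uniform 1.2000, cycloidal 0.2918, simple-harmonic 0.5729
β=28°: printed 1.3274 | uniform 2.1000, cycloidal 1.3274, simple-harmonic 1.6380
β=44°: printed 3.5951 | uniform 3.3000, cycloidal 3.5951, simple-harmonic 3.4693
β=56°: printed 5.1082 | uniform 4.2000, cycloidal 5.1082, simple-harmonic 4.7634
β=64°: printed 5.7082 | uniform 4.8000, cycloidal 5.7082, simple-harmonic 5.4271
only one law matches every sample → cycloidal

cycloidal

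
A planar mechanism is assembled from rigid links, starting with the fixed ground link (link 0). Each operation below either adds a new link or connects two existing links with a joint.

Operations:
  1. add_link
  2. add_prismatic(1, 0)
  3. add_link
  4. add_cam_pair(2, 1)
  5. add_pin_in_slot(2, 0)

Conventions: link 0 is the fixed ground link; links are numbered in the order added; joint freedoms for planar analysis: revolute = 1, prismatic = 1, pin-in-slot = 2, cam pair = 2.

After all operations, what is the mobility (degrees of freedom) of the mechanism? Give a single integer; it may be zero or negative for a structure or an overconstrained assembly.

(L,J1,J2)=(1,0,0); link0 fixed
link1: (2,0,0)
P 1-0 [J1]: (2,1,0)
link2: (3,1,0)
C 2-1 [J2]: (3,1,1)
PS 2-0 [J2]: (3,1,2)
Grübler: 3·2 − 2·1 − 2 = 2

M = 2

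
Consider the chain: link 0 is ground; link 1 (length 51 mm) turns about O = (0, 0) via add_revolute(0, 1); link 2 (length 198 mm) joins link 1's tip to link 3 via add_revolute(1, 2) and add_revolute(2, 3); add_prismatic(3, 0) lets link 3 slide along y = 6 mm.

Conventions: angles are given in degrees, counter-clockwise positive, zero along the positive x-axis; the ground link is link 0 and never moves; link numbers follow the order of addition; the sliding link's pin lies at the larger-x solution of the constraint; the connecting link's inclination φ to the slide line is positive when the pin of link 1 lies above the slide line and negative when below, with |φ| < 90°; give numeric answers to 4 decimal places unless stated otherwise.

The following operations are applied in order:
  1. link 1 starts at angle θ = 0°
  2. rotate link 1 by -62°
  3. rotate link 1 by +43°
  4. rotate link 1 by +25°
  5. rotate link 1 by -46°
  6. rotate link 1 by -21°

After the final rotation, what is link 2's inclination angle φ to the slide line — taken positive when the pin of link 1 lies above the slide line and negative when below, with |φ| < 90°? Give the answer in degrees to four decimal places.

geometry: r = 51 mm, L = 198 mm, e = 6 mm; θ starts at 0°
rotate link 1 by -62°: θ ← 0° -62° = -62°
rotate link 1 by +43°: θ ← -62° +43° = -19°
rotate link 1 by +25°: θ ← -19° +25° = 6°
rotate link 1 by -46°: θ ← 6° -46° = -40°
rotate link 1 by -21°: θ ← -40° -21° = -61°
h = r sin θ − e = -44.605605 − 6 = -50.605605
sin φ = h / L = -50.605605 / 198 = -0.25558386
φ = arcsin(-0.25558386) = -14.808185°

-14.8082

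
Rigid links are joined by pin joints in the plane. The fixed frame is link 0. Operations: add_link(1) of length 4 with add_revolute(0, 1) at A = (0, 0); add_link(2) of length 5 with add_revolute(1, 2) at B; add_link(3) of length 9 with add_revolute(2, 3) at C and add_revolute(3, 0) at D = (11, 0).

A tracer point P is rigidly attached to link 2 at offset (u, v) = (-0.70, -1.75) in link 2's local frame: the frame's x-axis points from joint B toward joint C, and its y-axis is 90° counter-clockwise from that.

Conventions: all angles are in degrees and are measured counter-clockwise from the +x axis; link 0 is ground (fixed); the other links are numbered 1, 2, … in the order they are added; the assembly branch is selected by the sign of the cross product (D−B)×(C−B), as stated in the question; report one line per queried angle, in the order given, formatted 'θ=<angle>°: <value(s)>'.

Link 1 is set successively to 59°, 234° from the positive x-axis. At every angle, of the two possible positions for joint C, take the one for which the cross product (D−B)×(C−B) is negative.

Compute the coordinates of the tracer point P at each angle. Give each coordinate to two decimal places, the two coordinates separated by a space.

A=(0,0), D=(11.00,0)
θ=59°: B = A + 4.00·(cos59°, sin59°) = (2.0602, 3.4287)
θ=59°: |BD| = 9.5748
θ=59°: circle(B,5.00) ∩ circle(D,9.00): a=1.8631, h=4.6399
θ=59°:   candidates: C₊=(5.4612,7.0938) cross=44.426; C₋=(2.1381,-1.5707) cross=-44.426
θ=59°:   branch - wants cross < 0 → take C=(2.1381,-1.5707) (cross=-44.426)
θ=59°: ex = (C−B)/|BC| = (0.0156,-0.9999); ey = (0.9999,0.0156)
θ=59°: P = B + -0.70·ex + -1.75·ey = (0.2994,4.1013)
θ=234°: B = A + 4.00·(cos234°, sin234°) = (-2.3511, -3.2361)
θ=234°: |BD| = 13.7377
θ=234°: circle(B,5.00) ∩ circle(D,9.00): a=4.8307, h=1.2902
θ=234°:   candidates: C₊=(2.0397,-0.8443) cross=17.724; C₋=(2.6475,-3.3520) cross=-17.724
θ=234°:   branch - wants cross < 0 → take C=(2.6475,-3.3520) (cross=-17.724)
θ=234°: ex = (C−B)/|BC| = (0.9997,-0.0232); ey = (0.0232,0.9997)
θ=234°: P = B + -0.70·ex + -1.75·ey = (-3.0915,-4.9694)

θ=59°: 0.30 4.10
θ=234°: -3.09 -4.97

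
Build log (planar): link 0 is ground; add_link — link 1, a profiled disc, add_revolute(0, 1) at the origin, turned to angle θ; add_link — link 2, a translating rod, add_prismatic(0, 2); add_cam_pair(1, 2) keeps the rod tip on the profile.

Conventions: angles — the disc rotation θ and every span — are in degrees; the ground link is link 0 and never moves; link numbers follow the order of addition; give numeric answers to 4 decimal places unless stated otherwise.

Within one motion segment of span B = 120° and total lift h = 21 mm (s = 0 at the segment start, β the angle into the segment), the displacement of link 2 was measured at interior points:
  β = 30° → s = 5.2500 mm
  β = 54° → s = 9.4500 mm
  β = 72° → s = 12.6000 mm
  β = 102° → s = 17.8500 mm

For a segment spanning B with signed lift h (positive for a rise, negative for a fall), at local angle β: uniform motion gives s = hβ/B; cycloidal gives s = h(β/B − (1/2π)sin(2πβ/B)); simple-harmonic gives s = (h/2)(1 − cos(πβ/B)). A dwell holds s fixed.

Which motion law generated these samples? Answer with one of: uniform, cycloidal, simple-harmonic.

candidates at β/B = r: uniform s = h·r (linear in β); cycloidal s = h·(r − sin(2πr)/(2π)); simple-harmonic s = (h/2)(1 − cos(πr))
β=30°: printed 5.2500 | uniform 5.2500, cycloidal 1.9077, simple-harmonic 3.0754
β=54°: printed 9.4500 | uniform 9.4500, cycloidal 8.4172, simple-harmonic 8.8574
β=72°: printed 12.6000 | uniform 12.6000, cycloidal 14.5645, simple-harmonic 13.7447
β=102°: printed 17.8500 | uniform 17.8500, cycloidal 20.5539, simple-harmonic 19.8556
only one law matches every sample → uniform

uniform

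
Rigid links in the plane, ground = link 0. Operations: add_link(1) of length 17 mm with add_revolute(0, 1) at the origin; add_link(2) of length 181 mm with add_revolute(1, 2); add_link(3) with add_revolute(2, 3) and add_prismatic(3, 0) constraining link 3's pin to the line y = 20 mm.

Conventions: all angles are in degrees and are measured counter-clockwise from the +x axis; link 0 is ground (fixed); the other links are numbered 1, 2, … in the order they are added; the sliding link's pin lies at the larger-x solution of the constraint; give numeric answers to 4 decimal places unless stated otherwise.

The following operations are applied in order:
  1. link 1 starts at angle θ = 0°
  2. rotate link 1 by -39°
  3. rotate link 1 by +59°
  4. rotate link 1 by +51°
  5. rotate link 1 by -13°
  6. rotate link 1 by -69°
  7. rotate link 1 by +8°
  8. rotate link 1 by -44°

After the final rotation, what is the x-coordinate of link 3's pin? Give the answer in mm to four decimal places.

geometry: r = 17 mm, L = 181 mm, e = 20 mm; θ starts at 0°
rotate link 1 by -39°: θ ← 0° -39° = -39°
rotate link 1 by +59°: θ ← -39° +59° = 20°
rotate link 1 by +51°: θ ← 20° +51° = 71°
rotate link 1 by -13°: θ ← 71° -13° = 58°
rotate link 1 by -69°: θ ← 58° -69° = -11°
rotate link 1 by +8°: θ ← -11° +8° = -3°
rotate link 1 by -44°: θ ← -3° -44° = -47°
crank pin P = (r cos θ, r sin θ) = (11.593972, -12.433013)
h = r sin θ − e = -12.433013 − 20 = -32.433013
x = r cos θ + √(L² − h²) = 11.593972 + 178.070491 = 189.664463

189.6645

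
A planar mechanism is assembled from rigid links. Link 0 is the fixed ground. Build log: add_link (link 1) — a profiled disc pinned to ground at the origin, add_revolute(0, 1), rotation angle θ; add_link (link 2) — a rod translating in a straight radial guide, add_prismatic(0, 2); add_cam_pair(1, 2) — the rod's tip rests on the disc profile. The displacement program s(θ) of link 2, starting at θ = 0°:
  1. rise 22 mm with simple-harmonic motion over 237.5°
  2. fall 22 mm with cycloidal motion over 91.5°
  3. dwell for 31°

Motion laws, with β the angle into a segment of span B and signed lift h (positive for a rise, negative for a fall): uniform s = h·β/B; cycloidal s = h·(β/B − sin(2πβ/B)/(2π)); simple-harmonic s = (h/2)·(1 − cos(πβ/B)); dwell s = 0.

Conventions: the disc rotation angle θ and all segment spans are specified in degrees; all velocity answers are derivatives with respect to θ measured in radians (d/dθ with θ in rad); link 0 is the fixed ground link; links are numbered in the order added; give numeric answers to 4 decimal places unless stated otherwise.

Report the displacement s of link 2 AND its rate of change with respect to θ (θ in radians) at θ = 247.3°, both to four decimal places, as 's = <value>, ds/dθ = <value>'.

seg 1 [0°–237.5°] simple-harmonic, h=22: full span → s += 22 → s = 22.0000
seg 2 [237.5°–329°] cycloidal, h=-22: θ=247.3° here. β=9.8, B=91.5. -22·(0.1071 − sin(2π·0.1071)/(2π)) = -0.1739 → s = 21.8261
velocity in seg [237.5°–329°] (cycloidal), θ in radians: β = 9.8° = 0.1710 rad, B = 91.5° = 1.5970 rad; ds/dθ = (h/B)(1 − cos(2πβ/B)) = ((-22)/1.5970)(1 − cos(2π·0.1071)) = -3.003391 mm/rad

s = 21.8261, ds/dθ = -3.0034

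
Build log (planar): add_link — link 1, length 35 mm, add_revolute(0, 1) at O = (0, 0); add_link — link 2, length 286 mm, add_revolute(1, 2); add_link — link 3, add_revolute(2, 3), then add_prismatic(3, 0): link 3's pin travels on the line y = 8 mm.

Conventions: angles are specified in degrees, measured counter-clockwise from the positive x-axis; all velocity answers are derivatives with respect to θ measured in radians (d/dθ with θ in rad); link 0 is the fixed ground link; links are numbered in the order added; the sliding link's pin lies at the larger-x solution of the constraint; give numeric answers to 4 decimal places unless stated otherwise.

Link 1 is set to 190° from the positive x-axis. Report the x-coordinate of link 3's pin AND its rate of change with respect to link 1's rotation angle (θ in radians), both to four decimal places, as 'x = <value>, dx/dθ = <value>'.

geometry: r = 35 mm, L = 286 mm, e = 8 mm
crank pin P = (r cos θ, r sin θ) = (-34.468271, -6.077686)
h = r sin θ − e = -6.077686 − 8 = -14.077686
x = r cos θ + √(L² − h²) = -34.468271 + 285.653319 = 251.185048
dx/dθ = −r sin θ − h·r cos θ/√(L² − h²) (θ in radians; h = -14.077686) = 4.379006

x = 251.1850, dx/dθ = 4.3790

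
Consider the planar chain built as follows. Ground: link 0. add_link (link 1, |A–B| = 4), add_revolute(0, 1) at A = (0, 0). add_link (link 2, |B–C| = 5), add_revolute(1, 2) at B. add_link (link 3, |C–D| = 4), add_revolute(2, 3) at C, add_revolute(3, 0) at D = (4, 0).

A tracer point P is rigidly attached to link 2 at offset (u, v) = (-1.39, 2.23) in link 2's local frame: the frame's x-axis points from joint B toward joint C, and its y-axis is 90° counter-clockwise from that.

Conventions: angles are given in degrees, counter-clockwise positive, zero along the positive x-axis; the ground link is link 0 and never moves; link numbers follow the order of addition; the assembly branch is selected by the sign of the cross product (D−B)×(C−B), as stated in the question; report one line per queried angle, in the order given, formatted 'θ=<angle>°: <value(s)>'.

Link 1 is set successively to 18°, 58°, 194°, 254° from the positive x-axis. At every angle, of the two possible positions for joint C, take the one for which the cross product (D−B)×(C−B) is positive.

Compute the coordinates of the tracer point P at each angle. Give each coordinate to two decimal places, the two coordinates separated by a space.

A=(0,0), D=(4.00,0)
θ=18°: B = A + 4.00·(cos18°, sin18°) = (3.8042, 1.2361)
θ=18°: |BD| = 1.2515
θ=18°: circle(B,5.00) ∩ circle(D,4.00): a=4.2215, h=2.6794
θ=18°:   candidates: C₊=(7.1110,-2.5143) cross=3.353; C₋=(1.8182,-3.3526) cross=-3.353
θ=18°:   branch + wants cross > 0 → take C=(7.1110,-2.5143) (cross=3.353)
θ=18°: ex = (C−B)/|BC| = (0.6614,-0.7501); ey = (0.7501,0.6614)
θ=18°: P = B + -1.39·ex + 2.23·ey = (4.5576,3.7535)
θ=58°: B = A + 4.00·(cos58°, sin58°) = (2.1197, 3.3922)
θ=58°: |BD| = 3.8785
θ=58°: circle(B,5.00) ∩ circle(D,4.00): a=3.0995, h=3.9234
θ=58°:   candidates: C₊=(7.0538,2.5834) cross=15.217; C₋=(0.1908,-1.2208) cross=-15.217
θ=58°:   branch + wants cross > 0 → take C=(7.0538,2.5834) (cross=15.217)
θ=58°: ex = (C−B)/|BC| = (0.9868,-0.1618); ey = (0.1618,0.9868)
θ=58°: P = B + -1.39·ex + 2.23·ey = (1.1087,5.8177)
θ=194°: B = A + 4.00·(cos194°, sin194°) = (-3.8812, -0.9677)
θ=194°: |BD| = 7.9404
θ=194°: circle(B,5.00) ∩ circle(D,4.00): a=4.5369, h=2.1015
θ=194°:   candidates: C₊=(0.3658,1.6711) cross=16.687; C₋=(0.8780,-2.5006) cross=-16.687
θ=194°:   branch + wants cross > 0 → take C=(0.3658,1.6711) (cross=16.687)
θ=194°: ex = (C−B)/|BC| = (0.8494,0.5278); ey = (-0.5278,0.8494)
θ=194°: P = B + -1.39·ex + 2.23·ey = (-6.2387,0.1929)
θ=254°: B = A + 4.00·(cos254°, sin254°) = (-1.1025, -3.8450)
θ=254°: |BD| = 6.3891
θ=254°: circle(B,5.00) ∩ circle(D,4.00): a=3.8989, h=3.1303
θ=254°:   candidates: C₊=(0.1274,1.0013) cross=20.000; C₋=(3.8951,-3.9986) cross=-20.000
θ=254°:   branch + wants cross > 0 → take C=(0.1274,1.0013) (cross=20.000)
θ=254°: ex = (C−B)/|BC| = (0.2460,0.9693); ey = (-0.9693,0.2460)
θ=254°: P = B + -1.39·ex + 2.23·ey = (-3.6059,-4.6438)

θ=18°: 4.56 3.75
θ=58°: 1.11 5.82
θ=194°: -6.24 0.19
θ=254°: -3.61 -4.64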